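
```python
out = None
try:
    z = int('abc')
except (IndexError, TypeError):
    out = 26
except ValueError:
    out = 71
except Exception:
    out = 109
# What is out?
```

Step-by-step execution trace:
1. `z = int('abc')` raises ValueError.
2. `except (IndexError, TypeError)` does not match ValueError; skipped.
3. `except ValueError` matches (exact type match) → out = 71.
4. `except Exception` is not reached.
Result: 71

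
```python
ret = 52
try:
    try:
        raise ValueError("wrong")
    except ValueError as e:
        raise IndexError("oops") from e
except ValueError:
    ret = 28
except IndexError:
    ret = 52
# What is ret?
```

Step-by-step execution trace:
1. Inner try raises ValueError; inner `except ValueError as e` catches it.
2. `raise IndexError(...) from e` raises IndexError (ValueError is attached as __cause__, but only IndexError is active).
3. Outer `except ValueError` does not match IndexError; skipped.
4. Outer `except IndexError` matches → ret = 52.
Result: 52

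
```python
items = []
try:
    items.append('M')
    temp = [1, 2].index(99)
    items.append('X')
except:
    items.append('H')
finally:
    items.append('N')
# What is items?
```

Step-by-step execution trace:
1. try: `items.append('M')` → items = ['M'].
2. `temp = [1, 2].index(99)` raises ValueError; `items.append('X')` is not reached.
3. bare `except` matches → `items.append('H')` → items = ['M', 'H'].
4. finally always runs: `items.append('N')` → items = ['M', 'H', 'N'].
Result: ['M', 'H', 'N']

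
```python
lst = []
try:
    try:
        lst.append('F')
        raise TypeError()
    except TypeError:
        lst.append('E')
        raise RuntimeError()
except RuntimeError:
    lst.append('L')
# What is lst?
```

Step-by-step execution trace:
1. Inner try: `lst.append('F')` → lst = ['F'].
2. `raise TypeError()` raises TypeError.
3. Inner `except TypeError` matches → `lst.append('E')` → lst = ['F', 'E'].
4. `raise RuntimeError()` raises RuntimeError; propagates to outer try.
5. Outer `except RuntimeError` matches → `lst.append('L')` → lst = ['F', 'E', 'L'].
Result: ['F', 'E', 'L']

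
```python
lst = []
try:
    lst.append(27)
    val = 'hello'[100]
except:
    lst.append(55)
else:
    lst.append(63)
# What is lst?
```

Step-by-step execution trace:
1. try: `lst.append(27)` → lst = [27].
2. `val = 'hello'[100]` raises IndexError.
3. bare `except` matches → `lst.append(55)` → lst = [27, 55].
4. `else` is skipped (an exception was raised).
Result: [27, 55]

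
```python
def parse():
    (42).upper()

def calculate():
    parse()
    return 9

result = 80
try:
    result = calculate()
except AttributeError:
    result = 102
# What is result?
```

Step-by-step execution trace:
1. result starts at 80.
2. try: `calculate()` calls `parse()`.
3. `parse()` evaluates `(42).upper()`, which raises AttributeError; it propagates through calculate (uncaught).
4. `return 9` in calculate is not reached; the assignment to result does not complete.
5. `except AttributeError` matches → result = 102.
Result: 102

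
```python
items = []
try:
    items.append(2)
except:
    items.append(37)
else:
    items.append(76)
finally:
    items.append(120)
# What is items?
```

Step-by-step execution trace:
1. try: `items.append(2)` → items = [2]. No exception raised.
2. `except` is skipped.
3. `else` runs: `items.append(76)` → items = [2, 76].
4. `finally` always runs: `items.append(120)` → items = [2, 76, 120].
Result: [2, 76, 120]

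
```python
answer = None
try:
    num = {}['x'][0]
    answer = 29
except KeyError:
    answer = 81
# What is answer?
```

Step-by-step execution trace:
1. `num = {}['x'][0]` raises KeyError.
2. `answer = 29` is not reached.
3. `except KeyError` matches → answer = 81.
Result: 81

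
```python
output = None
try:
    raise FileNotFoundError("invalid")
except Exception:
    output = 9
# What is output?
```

Step-by-step execution trace:
1. `raise FileNotFoundError(...)` raises FileNotFoundError.
2. `except Exception` matches (FileNotFoundError is a subclass of Exception) → output = 9.
Result: 9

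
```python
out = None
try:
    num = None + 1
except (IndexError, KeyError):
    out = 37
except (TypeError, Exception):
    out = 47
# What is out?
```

Step-by-step execution trace:
1. `num = None + 1` raises TypeError.
2. `except (IndexError, KeyError)` does not match TypeError; skipped.
3. `except (TypeError, Exception)` matches (TypeError is in the tuple) → out = 47.
Result: 47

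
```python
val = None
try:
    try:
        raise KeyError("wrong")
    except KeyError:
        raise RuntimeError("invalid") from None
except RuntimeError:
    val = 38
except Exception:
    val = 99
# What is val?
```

Step-by-step execution trace:
1. Inner try raises KeyError; inner `except KeyError` catches it.
2. `raise RuntimeError(...) from None` raises RuntimeError (from None suppresses __context__, but the active exception is still RuntimeError).
3. Outer `except RuntimeError` matches → val = 38.
4. `except Exception` is not reached.
Result: 38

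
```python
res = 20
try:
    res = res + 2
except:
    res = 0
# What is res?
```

Step-by-step execution trace:
1. res starts at 20.
2. try: `res = res + 2` → res = 22. No exception raised.
3. `except` is skipped.
Result: 22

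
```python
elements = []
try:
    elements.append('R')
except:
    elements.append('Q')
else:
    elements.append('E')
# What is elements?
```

Step-by-step execution trace:
1. try: `elements.append('R')` → elements = ['R']. No exception raised.
2. `except` is skipped.
3. `else` runs (try completed without exception): `elements.append('E')` → elements = ['R', 'E'].
Result: ['R', 'E']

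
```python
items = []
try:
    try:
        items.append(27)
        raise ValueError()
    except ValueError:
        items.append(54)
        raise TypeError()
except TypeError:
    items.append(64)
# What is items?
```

Step-by-step execution trace:
1. Inner try: `items.append(27)` → items = [27].
2. `raise ValueError()` raises ValueError.
3. Inner `except ValueError` matches → `items.append(54)` → items = [27, 54].
4. `raise TypeError()` raises TypeError; propagates to outer try.
5. Outer `except TypeError` matches → `items.append(64)` → items = [27, 54, 64].
Result: [27, 54, 64]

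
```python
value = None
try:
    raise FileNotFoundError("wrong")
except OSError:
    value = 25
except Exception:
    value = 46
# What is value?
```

Step-by-step execution trace:
1. `raise FileNotFoundError(...)` raises FileNotFoundError.
2. `except OSError` matches (FileNotFoundError is a subclass of OSError) → value = 25.
3. `except Exception` is not reached.
Result: 25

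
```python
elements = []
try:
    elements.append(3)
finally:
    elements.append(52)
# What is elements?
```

Step-by-step execution trace:
1. try: `elements.append(3)` → elements = [3].
2. The try body completes without raising.
3. finally always runs: `elements.append(52)` → elements = [3, 52].
Result: [3, 52]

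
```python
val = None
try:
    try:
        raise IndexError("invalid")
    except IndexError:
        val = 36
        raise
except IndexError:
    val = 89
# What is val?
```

Step-by-step execution trace:
1. Inner try: `raise IndexError("invalid")` raises IndexError.
2. Inner `except IndexError` matches → val = 36.
3. bare `raise` re-raises the same IndexError.
4. Outer `except IndexError` matches → val = 89.
Result: 89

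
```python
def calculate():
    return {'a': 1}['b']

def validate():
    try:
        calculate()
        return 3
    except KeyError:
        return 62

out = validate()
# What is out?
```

Step-by-step execution trace:
1. `validate()` calls `calculate()`.
2. `calculate()` evaluates `{'a': 1}['b']`, which raises KeyError; it propagates to the caller.
3. `return 3` is not reached.
4. `except KeyError` in validate matches → returns 62.
5. out = 62.
Result: 62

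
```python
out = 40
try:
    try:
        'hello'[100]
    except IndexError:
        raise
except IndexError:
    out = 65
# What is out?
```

Step-by-step execution trace:
1. Inner try: `'hello'[100]` raises IndexError.
2. Inner `except IndexError` matches; bare `raise` re-raises the same IndexError.
3. Outer `except IndexError` matches → out = 65.
Result: 65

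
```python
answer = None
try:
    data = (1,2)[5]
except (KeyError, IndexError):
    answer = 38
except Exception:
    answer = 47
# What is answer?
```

Step-by-step execution trace:
1. `data = (1,2)[5]` raises IndexError.
2. `except (KeyError, IndexError)` matches (IndexError is in the tuple) → answer = 38.
3. `except Exception` is not reached.
Result: 38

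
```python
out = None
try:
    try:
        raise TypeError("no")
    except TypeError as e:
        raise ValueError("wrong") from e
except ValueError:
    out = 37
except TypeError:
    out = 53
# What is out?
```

Step-by-step execution trace:
1. Inner try raises TypeError; inner `except TypeError as e` catches it.
2. `raise ValueError(...) from e` raises ValueError (TypeError is attached as __cause__, but only ValueError is active).
3. Outer `except ValueError` matches → out = 37.
4. `except TypeError` is not reached.
Result: 37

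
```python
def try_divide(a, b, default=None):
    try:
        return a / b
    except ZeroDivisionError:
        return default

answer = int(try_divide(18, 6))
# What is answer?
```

Step-by-step execution trace:
1. `try_divide(18, 6)` enters try: `return 18 / 6` → returns 3.0. No exception raised.
2. `except ZeroDivisionError` is skipped.
3. `int(3.0)` → 3 → answer = 3.
Result: 3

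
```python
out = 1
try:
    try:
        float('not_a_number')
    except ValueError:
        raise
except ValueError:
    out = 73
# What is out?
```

Step-by-step execution trace:
1. Inner try: `float('not_a_number')` raises ValueError.
2. Inner `except ValueError` matches; bare `raise` re-raises the same ValueError.
3. Outer `except ValueError` matches → out = 73.
Result: 73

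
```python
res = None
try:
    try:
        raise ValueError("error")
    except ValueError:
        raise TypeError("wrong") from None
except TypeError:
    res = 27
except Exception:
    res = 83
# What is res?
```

Step-by-step execution trace:
1. Inner try raises ValueError; inner `except ValueError` catches it.
2. `raise TypeError(...) from None` raises TypeError (from None suppresses __context__, but the active exception is still TypeError).
3. Outer `except TypeError` matches → res = 27.
4. `except Exception` is not reached.
Result: 27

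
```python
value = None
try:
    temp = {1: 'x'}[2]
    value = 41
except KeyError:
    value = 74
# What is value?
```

Step-by-step execution trace:
1. `temp = {1: 'x'}[2]` raises KeyError.
2. `value = 41` is not reached.
3. `except KeyError` matches → value = 74.
Result: 74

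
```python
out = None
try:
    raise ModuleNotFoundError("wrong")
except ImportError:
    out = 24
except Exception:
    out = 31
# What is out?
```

Step-by-step execution trace:
1. `raise ModuleNotFoundError(...)` raises ModuleNotFoundError.
2. `except ImportError` matches (ModuleNotFoundError is a subclass of ImportError) → out = 24.
3. `except Exception` is not reached.
Result: 24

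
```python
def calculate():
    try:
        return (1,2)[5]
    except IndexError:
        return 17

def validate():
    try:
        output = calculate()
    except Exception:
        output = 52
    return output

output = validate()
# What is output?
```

Step-by-step execution trace:
1. `validate()` calls `calculate()`.
2. In calculate: `(1,2)[5]` raises IndexError; `except IndexError` catches it → returns 17.
3. In validate: `output = calculate()` → output = 17. No exception reaches validate.
4. `except Exception` is skipped; validate returns 17.
5. output = 17.
Result: 17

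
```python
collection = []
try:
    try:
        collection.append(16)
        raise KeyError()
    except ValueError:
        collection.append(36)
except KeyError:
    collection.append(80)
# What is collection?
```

Step-by-step execution trace:
1. Inner try: `collection.append(16)` → collection = [16].
2. `raise KeyError()` raises KeyError.
3. Inner `except ValueError` does not match KeyError; exception propagates to outer try.
4. Outer `except KeyError` matches → `collection.append(80)` → collection = [16, 80].
Result: [16, 80]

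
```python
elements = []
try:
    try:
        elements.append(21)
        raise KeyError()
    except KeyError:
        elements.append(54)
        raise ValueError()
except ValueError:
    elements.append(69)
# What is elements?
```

Step-by-step execution trace:
1. Inner try: `elements.append(21)` → elements = [21].
2. `raise KeyError()` raises KeyError.
3. Inner `except KeyError` matches → `elements.append(54)` → elements = [21, 54].
4. `raise ValueError()` raises ValueError; propagates to outer try.
5. Outer `except ValueError` matches → `elements.append(69)` → elements = [21, 54, 69].
Result: [21, 54, 69]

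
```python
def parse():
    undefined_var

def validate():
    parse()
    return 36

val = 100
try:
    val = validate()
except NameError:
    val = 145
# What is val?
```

Step-by-step execution trace:
1. val starts at 100.
2. try: `validate()` calls `parse()`.
3. `parse()` evaluates `undefined_var`, which raises NameError; it propagates through validate (uncaught).
4. `return 36` in validate is not reached; the assignment to val does not complete.
5. `except NameError` matches → val = 145.
Result: 145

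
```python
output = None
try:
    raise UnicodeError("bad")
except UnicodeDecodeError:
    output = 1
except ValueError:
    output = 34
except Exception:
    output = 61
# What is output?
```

Step-by-step execution trace:
1. `raise UnicodeError(...)` raises UnicodeError.
2. `except UnicodeDecodeError` does not match (UnicodeError is not a subclass of UnicodeDecodeError); skipped.
3. `except ValueError` matches (UnicodeError is a subclass of ValueError) → output = 34.
4. `except Exception` is not reached.
Result: 34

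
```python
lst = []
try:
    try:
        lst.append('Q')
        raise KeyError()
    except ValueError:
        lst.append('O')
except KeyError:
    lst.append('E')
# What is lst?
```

Step-by-step execution trace:
1. Inner try: `lst.append('Q')` → lst = ['Q'].
2. `raise KeyError()` raises KeyError.
3. Inner `except ValueError` does not match KeyError; exception propagates to outer try.
4. Outer `except KeyError` matches → `lst.append('E')` → lst = ['Q', 'E'].
Result: ['Q', 'E']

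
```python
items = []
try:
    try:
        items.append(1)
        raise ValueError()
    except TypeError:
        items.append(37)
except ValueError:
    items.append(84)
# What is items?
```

Step-by-step execution trace:
1. Inner try: `items.append(1)` → items = [1].
2. `raise ValueError()` raises ValueError.
3. Inner `except TypeError` does not match ValueError; exception propagates to outer try.
4. Outer `except ValueError` matches → `items.append(84)` → items = [1, 84].
Result: [1, 84]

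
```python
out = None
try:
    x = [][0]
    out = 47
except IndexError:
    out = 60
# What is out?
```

Step-by-step execution trace:
1. `x = [][0]` raises IndexError.
2. `out = 47` is not reached.
3. `except IndexError` matches → out = 60.
Result: 60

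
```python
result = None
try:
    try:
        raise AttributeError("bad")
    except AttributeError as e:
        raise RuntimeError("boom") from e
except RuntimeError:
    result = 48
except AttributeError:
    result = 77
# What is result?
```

Step-by-step execution trace:
1. Inner try raises AttributeError; inner `except AttributeError as e` catches it.
2. `raise RuntimeError(...) from e` raises RuntimeError (AttributeError is attached as __cause__, but only RuntimeError is active).
3. Outer `except RuntimeError` matches → result = 48.
4. `except AttributeError` is not reached.
Result: 48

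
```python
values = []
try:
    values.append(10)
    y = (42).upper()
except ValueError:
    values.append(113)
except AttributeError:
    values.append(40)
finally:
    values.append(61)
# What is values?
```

Step-by-step execution trace:
1. try: `values.append(10)` → values = [10].
2. `y = (42).upper()` raises AttributeError.
3. `except ValueError` does not match AttributeError; skipped.
4. `except AttributeError` matches → `values.append(40)` → values = [10, 40].
5. finally always runs: `values.append(61)` → values = [10, 40, 61].
Result: [10, 40, 61]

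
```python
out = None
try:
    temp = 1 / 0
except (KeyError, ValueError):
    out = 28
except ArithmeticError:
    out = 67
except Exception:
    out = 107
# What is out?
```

Step-by-step execution trace:
1. `temp = 1 / 0` raises ZeroDivisionError.
2. `except (KeyError, ValueError)` does not match ZeroDivisionError; skipped.
3. `except ArithmeticError` matches (ZeroDivisionError is a subclass of ArithmeticError) → out = 67.
4. `except Exception` is not reached.
Result: 67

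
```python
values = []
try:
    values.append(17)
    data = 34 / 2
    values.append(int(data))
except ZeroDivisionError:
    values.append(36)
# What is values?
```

Step-by-step execution trace:
1. try: `values.append(17)` → values = [17].
2. `data = 34 / 2` → data = 17.0. No exception raised.
3. `values.append(int(data))` → values = [17, 17].
4. `except ZeroDivisionError` is skipped (no exception was raised).
Result: [17, 17]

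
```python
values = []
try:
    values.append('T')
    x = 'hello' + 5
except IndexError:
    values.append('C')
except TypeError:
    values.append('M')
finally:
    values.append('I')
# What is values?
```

Step-by-step execution trace:
1. try: `values.append('T')` → values = ['T'].
2. `x = 'hello' + 5` raises TypeError.
3. `except IndexError` does not match TypeError; skipped.
4. `except TypeError` matches → `values.append('M')` → values = ['T', 'M'].
5. finally always runs: `values.append('I')` → values = ['T', 'M', 'I'].
Result: ['T', 'M', 'I']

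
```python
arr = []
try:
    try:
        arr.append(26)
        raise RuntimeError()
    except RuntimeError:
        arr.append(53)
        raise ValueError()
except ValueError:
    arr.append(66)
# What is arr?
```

Step-by-step execution trace:
1. Inner try: `arr.append(26)` → arr = [26].
2. `raise RuntimeError()` raises RuntimeError.
3. Inner `except RuntimeError` matches → `arr.append(53)` → arr = [26, 53].
4. `raise ValueError()` raises ValueError; propagates to outer try.
5. Outer `except ValueError` matches → `arr.append(66)` → arr = [26, 53, 66].
Result: [26, 53, 66]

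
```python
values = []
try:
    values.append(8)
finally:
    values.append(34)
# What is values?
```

Step-by-step execution trace:
1. try: `values.append(8)` → values = [8].
2. The try body completes without raising.
3. finally always runs: `values.append(34)` → values = [8, 34].
Result: [8, 34]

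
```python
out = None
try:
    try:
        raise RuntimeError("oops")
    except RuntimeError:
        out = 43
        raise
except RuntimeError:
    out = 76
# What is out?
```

Step-by-step execution trace:
1. Inner try: `raise RuntimeError("oops")` raises RuntimeError.
2. Inner `except RuntimeError` matches → out = 43.
3. bare `raise` re-raises the same RuntimeError.
4. Outer `except RuntimeError` matches → out = 76.
Result: 76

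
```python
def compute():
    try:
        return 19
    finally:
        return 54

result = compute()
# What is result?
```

Step-by-step execution trace:
1. `compute()` enters try: `return 19` sets pending return value 19.
2. Before returning, `finally: return 54` runs and overrides the pending return.
3. compute() returns 54 → result = 54.
Result: 54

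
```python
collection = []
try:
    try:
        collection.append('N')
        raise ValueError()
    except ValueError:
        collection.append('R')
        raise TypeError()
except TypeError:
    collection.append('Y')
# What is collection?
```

Step-by-step execution trace:
1. Inner try: `collection.append('N')` → collection = ['N'].
2. `raise ValueError()` raises ValueError.
3. Inner `except ValueError` matches → `collection.append('R')` → collection = ['N', 'R'].
4. `raise TypeError()` raises TypeError; propagates to outer try.
5. Outer `except TypeError` matches → `collection.append('Y')` → collection = ['N', 'R', 'Y'].
Result: ['N', 'R', 'Y']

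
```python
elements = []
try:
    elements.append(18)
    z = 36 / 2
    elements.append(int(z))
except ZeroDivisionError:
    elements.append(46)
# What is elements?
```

Step-by-step execution trace:
1. try: `elements.append(18)` → elements = [18].
2. `z = 36 / 2` → z = 18.0. No exception raised.
3. `elements.append(int(z))` → elements = [18, 18].
4. `except ZeroDivisionError` is skipped (no exception was raised).
Result: [18, 18]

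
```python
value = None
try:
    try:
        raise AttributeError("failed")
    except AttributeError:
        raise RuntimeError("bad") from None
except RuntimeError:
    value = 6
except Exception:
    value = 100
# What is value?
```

Step-by-step execution trace:
1. Inner try raises AttributeError; inner `except AttributeError` catches it.
2. `raise RuntimeError(...) from None` raises RuntimeError (from None suppresses __context__, but the active exception is still RuntimeError).
3. Outer `except RuntimeError` matches → value = 6.
4. `except Exception` is not reached.
Result: 6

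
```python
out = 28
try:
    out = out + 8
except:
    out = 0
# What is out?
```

Step-by-step execution trace:
1. out starts at 28.
2. try: `out = out + 8` → out = 36. No exception raised.
3. `except` is skipped.
Result: 36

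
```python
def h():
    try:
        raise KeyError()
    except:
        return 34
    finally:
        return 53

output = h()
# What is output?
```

Step-by-step execution trace:
1. `h()` enters try: `raise KeyError()` raises KeyError.
2. bare `except` matches → `return 34` sets pending return value 34.
3. Before returning, `finally: return 53` runs and overrides the pending return.
4. h() returns 53 → output = 53.
Result: 53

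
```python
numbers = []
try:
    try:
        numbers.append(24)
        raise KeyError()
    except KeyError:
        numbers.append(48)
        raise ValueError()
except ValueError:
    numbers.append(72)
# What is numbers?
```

Step-by-step execution trace:
1. Inner try: `numbers.append(24)` → numbers = [24].
2. `raise KeyError()` raises KeyError.
3. Inner `except KeyError` matches → `numbers.append(48)` → numbers = [24, 48].
4. `raise ValueError()` raises ValueError; propagates to outer try.
5. Outer `except ValueError` matches → `numbers.append(72)` → numbers = [24, 48, 72].
Result: [24, 48, 72]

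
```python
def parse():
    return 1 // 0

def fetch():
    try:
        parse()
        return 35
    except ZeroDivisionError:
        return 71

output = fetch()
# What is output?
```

Step-by-step execution trace:
1. `fetch()` calls `parse()`.
2. `parse()` evaluates `1 // 0`, which raises ZeroDivisionError; it propagates to the caller.
3. `return 35` is not reached.
4. `except ZeroDivisionError` in fetch matches → returns 71.
5. output = 71.
Result: 71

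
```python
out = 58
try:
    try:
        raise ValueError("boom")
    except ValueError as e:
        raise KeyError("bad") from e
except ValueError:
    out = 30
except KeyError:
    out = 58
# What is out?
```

Step-by-step execution trace:
1. Inner try raises ValueError; inner `except ValueError as e` catches it.
2. `raise KeyError(...) from e` raises KeyError (ValueError is attached as __cause__, but only KeyError is active).
3. Outer `except ValueError` does not match KeyError; skipped.
4. Outer `except KeyError` matches → out = 58.
Result: 58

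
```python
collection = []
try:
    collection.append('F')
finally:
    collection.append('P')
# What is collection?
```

Step-by-step execution trace:
1. try: `collection.append('F')` → collection = ['F'].
2. The try body completes without raising.
3. finally always runs: `collection.append('P')` → collection = ['F', 'P'].
Result: ['F', 'P']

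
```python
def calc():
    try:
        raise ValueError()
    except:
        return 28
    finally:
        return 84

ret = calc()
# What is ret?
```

Step-by-step execution trace:
1. `calc()` enters try: `raise ValueError()` raises ValueError.
2. bare `except` matches → `return 28` sets pending return value 28.
3. Before returning, `finally: return 84` runs and overrides the pending return.
4. calc() returns 84 → ret = 84.
Result: 84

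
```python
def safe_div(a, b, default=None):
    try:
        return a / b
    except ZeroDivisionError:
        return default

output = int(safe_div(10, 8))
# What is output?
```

Step-by-step execution trace:
1. `safe_div(10, 8)` enters try: `return 10 / 8` → returns 1.25. No exception raised.
2. `except ZeroDivisionError` is skipped.
3. `int(1.25)` → 1 → output = 1.
Result: 1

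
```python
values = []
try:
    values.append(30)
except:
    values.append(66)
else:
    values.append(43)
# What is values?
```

Step-by-step execution trace:
1. try: `values.append(30)` → values = [30]. No exception raised.
2. `except` is skipped.
3. `else` runs (try completed without exception): `values.append(43)` → values = [30, 43].
Result: [30, 43]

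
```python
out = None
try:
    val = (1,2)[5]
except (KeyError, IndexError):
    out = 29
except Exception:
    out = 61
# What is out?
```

Step-by-step execution trace:
1. `val = (1,2)[5]` raises IndexError.
2. `except (KeyError, IndexError)` matches (IndexError is in the tuple) → out = 29.
3. `except Exception` is not reached.
Result: 29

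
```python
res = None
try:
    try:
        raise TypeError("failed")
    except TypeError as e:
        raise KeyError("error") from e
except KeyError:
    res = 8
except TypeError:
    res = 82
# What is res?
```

Step-by-step execution trace:
1. Inner try raises TypeError; inner `except TypeError as e` catches it.
2. `raise KeyError(...) from e` raises KeyError (TypeError is attached as __cause__, but only KeyError is active).
3. Outer `except KeyError` matches → res = 8.
4. `except TypeError` is not reached.
Result: 8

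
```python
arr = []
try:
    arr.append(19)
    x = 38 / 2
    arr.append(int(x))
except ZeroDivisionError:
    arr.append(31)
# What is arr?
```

Step-by-step execution trace:
1. try: `arr.append(19)` → arr = [19].
2. `x = 38 / 2` → x = 19.0. No exception raised.
3. `arr.append(int(x))` → arr = [19, 19].
4. `except ZeroDivisionError` is skipped (no exception was raised).
Result: [19, 19]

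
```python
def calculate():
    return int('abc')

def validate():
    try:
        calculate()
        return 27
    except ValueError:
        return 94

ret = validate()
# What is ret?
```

Step-by-step execution trace:
1. `validate()` calls `calculate()`.
2. `calculate()` evaluates `int('abc')`, which raises ValueError; it propagates to the caller.
3. `return 27` is not reached.
4. `except ValueError` in validate matches → returns 94.
5. ret = 94.
Result: 94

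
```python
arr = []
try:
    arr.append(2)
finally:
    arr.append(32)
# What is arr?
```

Step-by-step execution trace:
1. try: `arr.append(2)` → arr = [2].
2. The try body completes without raising.
3. finally always runs: `arr.append(32)` → arr = [2, 32].
Result: [2, 32]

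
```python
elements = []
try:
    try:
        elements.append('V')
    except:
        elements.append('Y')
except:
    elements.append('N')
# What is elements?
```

Step-by-step execution trace:
1. Inner try: `elements.append('V')` → elements = ['V']. No exception raised.
2. Inner `except` is skipped.
3. Inner try completes normally; outer `except` is skipped.
Result: ['V']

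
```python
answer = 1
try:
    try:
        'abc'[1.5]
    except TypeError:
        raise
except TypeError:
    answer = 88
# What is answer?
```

Step-by-step execution trace:
1. Inner try: `'abc'[1.5]` raises TypeError.
2. Inner `except TypeError` matches; bare `raise` re-raises the same TypeError.
3. Outer `except TypeError` matches → answer = 88.
Result: 88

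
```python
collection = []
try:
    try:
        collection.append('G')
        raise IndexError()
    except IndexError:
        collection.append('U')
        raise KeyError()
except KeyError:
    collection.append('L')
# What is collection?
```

Step-by-step execution trace:
1. Inner try: `collection.append('G')` → collection = ['G'].
2. `raise IndexError()` raises IndexError.
3. Inner `except IndexError` matches → `collection.append('U')` → collection = ['G', 'U'].
4. `raise KeyError()` raises KeyError; propagates to outer try.
5. Outer `except KeyError` matches → `collection.append('L')` → collection = ['G', 'U', 'L'].
Result: ['G', 'U', 'L']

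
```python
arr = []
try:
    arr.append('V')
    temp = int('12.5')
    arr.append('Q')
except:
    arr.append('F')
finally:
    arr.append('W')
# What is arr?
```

Step-by-step execution trace:
1. try: `arr.append('V')` → arr = ['V'].
2. `temp = int('12.5')` raises ValueError; `arr.append('Q')` is not reached.
3. bare `except` matches → `arr.append('F')` → arr = ['V', 'F'].
4. finally always runs: `arr.append('W')` → arr = ['V', 'F', 'W'].
Result: ['V', 'F', 'W']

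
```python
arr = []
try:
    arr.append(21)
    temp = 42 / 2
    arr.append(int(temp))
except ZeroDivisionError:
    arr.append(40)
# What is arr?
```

Step-by-step execution trace:
1. try: `arr.append(21)` → arr = [21].
2. `temp = 42 / 2` → temp = 21.0. No exception raised.
3. `arr.append(int(temp))` → arr = [21, 21].
4. `except ZeroDivisionError` is skipped (no exception was raised).
Result: [21, 21]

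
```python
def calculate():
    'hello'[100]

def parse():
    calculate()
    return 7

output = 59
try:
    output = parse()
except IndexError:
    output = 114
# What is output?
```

Step-by-step execution trace:
1. output starts at 59.
2. try: `parse()` calls `calculate()`.
3. `calculate()` evaluates `'hello'[100]`, which raises IndexError; it propagates through parse (uncaught).
4. `return 7` in parse is not reached; the assignment to output does not complete.
5. `except IndexError` matches → output = 114.
Result: 114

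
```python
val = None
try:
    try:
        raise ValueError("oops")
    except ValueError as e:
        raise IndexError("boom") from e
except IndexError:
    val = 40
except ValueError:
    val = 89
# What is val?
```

Step-by-step execution trace:
1. Inner try raises ValueError; inner `except ValueError as e` catches it.
2. `raise IndexError(...) from e` raises IndexError (ValueError is attached as __cause__, but only IndexError is active).
3. Outer `except IndexError` matches → val = 40.
4. `except ValueError` is not reached.
Result: 40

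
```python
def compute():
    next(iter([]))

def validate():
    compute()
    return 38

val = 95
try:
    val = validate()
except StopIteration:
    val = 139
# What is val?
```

Step-by-step execution trace:
1. val starts at 95.
2. try: `validate()` calls `compute()`.
3. `compute()` evaluates `next(iter([]))`, which raises StopIteration; it propagates through validate (uncaught).
4. `return 38` in validate is not reached; the assignment to val does not complete.
5. `except StopIteration` matches → val = 139.
Result: 139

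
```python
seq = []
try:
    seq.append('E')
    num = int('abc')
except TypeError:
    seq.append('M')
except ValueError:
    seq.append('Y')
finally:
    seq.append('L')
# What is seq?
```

Step-by-step execution trace:
1. try: `seq.append('E')` → seq = ['E'].
2. `num = int('abc')` raises ValueError.
3. `except TypeError` does not match ValueError; skipped.
4. `except ValueError` matches → `seq.append('Y')` → seq = ['E', 'Y'].
5. finally always runs: `seq.append('L')` → seq = ['E', 'Y', 'L'].
Result: ['E', 'Y', 'L']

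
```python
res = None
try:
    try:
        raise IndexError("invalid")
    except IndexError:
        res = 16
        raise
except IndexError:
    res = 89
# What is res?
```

Step-by-step execution trace:
1. Inner try: `raise IndexError("invalid")` raises IndexError.
2. Inner `except IndexError` matches → res = 16.
3. bare `raise` re-raises the same IndexError.
4. Outer `except IndexError` matches → res = 89.
Result: 89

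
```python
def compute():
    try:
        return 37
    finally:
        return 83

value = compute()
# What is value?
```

Step-by-step execution trace:
1. `compute()` enters try: `return 37` sets pending return value 37.
2. Before returning, `finally: return 83` runs and overrides the pending return.
3. compute() returns 83 → value = 83.
Result: 83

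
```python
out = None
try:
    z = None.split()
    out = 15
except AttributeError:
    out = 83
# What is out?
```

Step-by-step execution trace:
1. `z = None.split()` raises AttributeError.
2. `out = 15` is not reached.
3. `except AttributeError` matches → out = 83.
Result: 83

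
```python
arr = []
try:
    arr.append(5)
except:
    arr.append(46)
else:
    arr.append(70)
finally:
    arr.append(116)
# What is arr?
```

Step-by-step execution trace:
1. try: `arr.append(5)` → arr = [5]. No exception raised.
2. `except` is skipped.
3. `else` runs: `arr.append(70)` → arr = [5, 70].
4. `finally` always runs: `arr.append(116)` → arr = [5, 70, 116].
Result: [5, 70, 116]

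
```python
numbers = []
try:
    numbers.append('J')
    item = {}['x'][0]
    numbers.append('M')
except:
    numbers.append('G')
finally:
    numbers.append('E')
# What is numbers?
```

Step-by-step execution trace:
1. try: `numbers.append('J')` → numbers = ['J'].
2. `item = {}['x'][0]` raises KeyError; `numbers.append('M')` is not reached.
3. bare `except` matches → `numbers.append('G')` → numbers = ['J', 'G'].
4. finally always runs: `numbers.append('E')` → numbers = ['J', 'G', 'E'].
Result: ['J', 'G', 'E']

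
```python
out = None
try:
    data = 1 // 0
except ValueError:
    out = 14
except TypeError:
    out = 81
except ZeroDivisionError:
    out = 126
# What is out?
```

Step-by-step execution trace:
1. `data = 1 // 0` raises ZeroDivisionError.
2. `except ValueError` does not match ZeroDivisionError; skipped.
3. `except TypeError` does not match ZeroDivisionError; skipped.
4. `except ZeroDivisionError` matches → out = 126.
Result: 126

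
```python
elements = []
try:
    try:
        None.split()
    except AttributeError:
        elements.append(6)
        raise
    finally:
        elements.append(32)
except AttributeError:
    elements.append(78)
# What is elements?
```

Step-by-step execution trace:
1. Inner try: `None.split()` raises AttributeError.
2. Inner `except AttributeError` matches → `elements.append(6)` → elements = [6].
3. bare `raise` re-raises AttributeError.
4. Inner `finally` runs during unwinding: `elements.append(32)` → elements = [6, 32].
5. Outer `except AttributeError` matches → `elements.append(78)` → elements = [6, 32, 78].
Result: [6, 32, 78]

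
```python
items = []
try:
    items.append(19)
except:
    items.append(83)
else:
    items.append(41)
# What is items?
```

Step-by-step execution trace:
1. try: `items.append(19)` → items = [19]. No exception raised.
2. `except` is skipped.
3. `else` runs (try completed without exception): `items.append(41)` → items = [19, 41].
Result: [19, 41]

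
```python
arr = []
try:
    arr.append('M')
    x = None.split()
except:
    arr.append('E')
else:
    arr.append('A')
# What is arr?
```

Step-by-step execution trace:
1. try: `arr.append('M')` → arr = ['M'].
2. `x = None.split()` raises AttributeError.
3. bare `except` matches → `arr.append('E')` → arr = ['M', 'E'].
4. `else` is skipped (an exception was raised).
Result: ['M', 'E']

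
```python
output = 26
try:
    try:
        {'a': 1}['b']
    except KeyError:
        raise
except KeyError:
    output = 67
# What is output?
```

Step-by-step execution trace:
1. Inner try: `{'a': 1}['b']` raises KeyError.
2. Inner `except KeyError` matches; bare `raise` re-raises the same KeyError.
3. Outer `except KeyError` matches → output = 67.
Result: 67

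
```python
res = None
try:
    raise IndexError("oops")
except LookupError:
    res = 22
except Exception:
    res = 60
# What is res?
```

Step-by-step execution trace:
1. `raise IndexError(...)` raises IndexError.
2. `except LookupError` matches (IndexError is a subclass of LookupError) → res = 22.
3. `except Exception` is not reached.
Result: 22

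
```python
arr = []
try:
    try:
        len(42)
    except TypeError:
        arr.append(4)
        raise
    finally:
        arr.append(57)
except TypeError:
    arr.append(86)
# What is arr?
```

Step-by-step execution trace:
1. Inner try: `len(42)` raises TypeError.
2. Inner `except TypeError` matches → `arr.append(4)` → arr = [4].
3. bare `raise` re-raises TypeError.
4. Inner `finally` runs during unwinding: `arr.append(57)` → arr = [4, 57].
5. Outer `except TypeError` matches → `arr.append(86)` → arr = [4, 57, 86].
Result: [4, 57, 86]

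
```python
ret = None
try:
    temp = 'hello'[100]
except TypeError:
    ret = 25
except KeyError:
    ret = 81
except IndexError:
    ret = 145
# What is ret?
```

Step-by-step execution trace:
1. `temp = 'hello'[100]` raises IndexError.
2. `except TypeError` does not match IndexError; skipped.
3. `except KeyError` does not match IndexError; skipped.
4. `except IndexError` matches → ret = 145.
Result: 145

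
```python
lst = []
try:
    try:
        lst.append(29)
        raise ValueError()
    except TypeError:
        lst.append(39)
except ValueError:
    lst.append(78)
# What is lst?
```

Step-by-step execution trace:
1. Inner try: `lst.append(29)` → lst = [29].
2. `raise ValueError()` raises ValueError.
3. Inner `except TypeError` does not match ValueError; exception propagates to outer try.
4. Outer `except ValueError` matches → `lst.append(78)` → lst = [29, 78].
Result: [29, 78]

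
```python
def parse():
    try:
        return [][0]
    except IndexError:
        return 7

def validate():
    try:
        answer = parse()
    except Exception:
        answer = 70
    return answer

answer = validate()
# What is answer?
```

Step-by-step execution trace:
1. `validate()` calls `parse()`.
2. In parse: `[][0]` raises IndexError; `except IndexError` catches it → returns 7.
3. In validate: `answer = parse()` → answer = 7. No exception reaches validate.
4. `except Exception` is skipped; validate returns 7.
5. answer = 7.
Result: 7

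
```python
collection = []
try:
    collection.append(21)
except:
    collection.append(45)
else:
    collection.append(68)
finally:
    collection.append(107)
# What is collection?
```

Step-by-step execution trace:
1. try: `collection.append(21)` → collection = [21]. No exception raised.
2. `except` is skipped.
3. `else` runs: `collection.append(68)` → collection = [21, 68].
4. `finally` always runs: `collection.append(107)` → collection = [21, 68, 107].
Result: [21, 68, 107]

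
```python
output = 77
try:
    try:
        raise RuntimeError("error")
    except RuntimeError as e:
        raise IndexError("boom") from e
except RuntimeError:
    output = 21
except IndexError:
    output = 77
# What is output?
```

Step-by-step execution trace:
1. Inner try raises RuntimeError; inner `except RuntimeError as e` catches it.
2. `raise IndexError(...) from e` raises IndexError (RuntimeError is attached as __cause__, but only IndexError is active).
3. Outer `except RuntimeError` does not match IndexError; skipped.
4. Outer `except IndexError` matches → output = 77.
Result: 77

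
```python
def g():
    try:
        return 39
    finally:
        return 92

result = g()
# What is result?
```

Step-by-step execution trace:
1. `g()` enters try: `return 39` sets pending return value 39.
2. Before returning, `finally: return 92` runs and overrides the pending return.
3. g() returns 92 → result = 92.
Result: 92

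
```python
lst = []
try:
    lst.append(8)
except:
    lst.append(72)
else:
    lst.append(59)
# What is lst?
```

Step-by-step execution trace:
1. try: `lst.append(8)` → lst = [8]. No exception raised.
2. `except` is skipped.
3. `else` runs (try completed without exception): `lst.append(59)` → lst = [8, 59].
Result: [8, 59]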